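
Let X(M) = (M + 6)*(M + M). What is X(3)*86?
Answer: 4644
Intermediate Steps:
X(M) = 2*M*(6 + M) (X(M) = (6 + M)*(2*M) = 2*M*(6 + M))
X(3)*86 = (2*3*(6 + 3))*86 = (2*3*9)*86 = 54*86 = 4644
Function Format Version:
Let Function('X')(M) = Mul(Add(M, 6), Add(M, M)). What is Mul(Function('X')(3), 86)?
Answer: 4644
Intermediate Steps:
Function('X')(M) = Mul(2, M, Add(6, M)) (Function('X')(M) = Mul(Add(6, M), Mul(2, M)) = Mul(2, M, Add(6, M)))
Mul(Function('X')(3), 86) = Mul(Mul(2, 3, Add(6, 3)), 86) = Mul(Mul(2, 3, 9), 86) = Mul(54, 86) = 4644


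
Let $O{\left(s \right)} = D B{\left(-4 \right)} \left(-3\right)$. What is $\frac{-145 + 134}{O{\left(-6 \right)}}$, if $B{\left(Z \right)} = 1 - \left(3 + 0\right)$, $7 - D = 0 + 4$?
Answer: $- \frac{11}{18} \approx -0.61111$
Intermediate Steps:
$D = 3$ ($D = 7 - \left(0 + 4\right) = 7 - 4 = 3$)
$B{\left(Z \right)} = -2$ ($B{\left(Z \right)} = 1 - 3 = -2$)
$O{\left(s \right)} = 18$ ($O{\left(s \right)} = 3 \left(-2\right) \left(-3\right) = \left(-6\right) \left(-3\right) = 18$)
$\frac{-145 + 134}{O{\left(-6 \right)}} = \frac{-145 + 134}{18} = \left(-11\right) \frac{1}{18} = - \frac{11}{18}$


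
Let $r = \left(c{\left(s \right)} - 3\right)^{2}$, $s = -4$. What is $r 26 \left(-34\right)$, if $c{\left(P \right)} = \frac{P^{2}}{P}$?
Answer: $-43316$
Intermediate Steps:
$c{\left(P \right)} = P$
$r = 49$ ($r = \left(-4 - 3\right)^{2} = \left(-7\right)^{2} = 49$)
$r 26 \left(-34\right) = 49 \cdot 26 \left(-34\right) = 1274 \left(-34\right) = -43316$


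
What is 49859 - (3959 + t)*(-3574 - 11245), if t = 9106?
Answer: 193660094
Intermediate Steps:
49859 - (3959 + t)*(-3574 - 11245) = 49859 - (3959 + 9106)*(-3574 - 11245) = 49859 - 13065*(-14819) = 49859 - 1*(-193610235) = 49859 + 193610235 = 193660094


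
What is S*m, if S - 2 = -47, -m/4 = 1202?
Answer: 216360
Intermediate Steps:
m = -4808 (m = -4*1202 = -4808)
S = -45 (S = 2 - 47 = -45)
S*m = -45*(-4808) = 216360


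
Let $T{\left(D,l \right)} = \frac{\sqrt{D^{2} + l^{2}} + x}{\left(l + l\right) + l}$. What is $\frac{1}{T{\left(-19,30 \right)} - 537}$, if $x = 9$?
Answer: $- \frac{33453}{17960906} - \frac{9 \sqrt{1261}}{233491778} \approx -0.0018639$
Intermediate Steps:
$T{\left(D,l \right)} = \frac{9 + \sqrt{D^{2} + l^{2}}}{3 l}$ ($T{\left(D,l \right)} = \frac{\sqrt{D^{2} + l^{2}} + 9}{\left(l + l\right) + l} = \frac{9 + \sqrt{D^{2} + l^{2}}}{2 l + l} = \frac{9 + \sqrt{D^{2} + l^{2}}}{3 l}$)
$\frac{1}{T{\left(-19,30 \right)} - 537} = \frac{1}{\frac{9 + \sqrt{\left(-19\right)^{2} + 30^{2}}}{3 \cdot 30} - 537} = \frac{1}{\frac{1}{3} \cdot \frac{1}{30} \left(9 + \sqrt{361 + 900}\right) - 537} = \frac{1}{\frac{1}{3} \cdot \frac{1}{30} \left(9 + \sqrt{1261}\right) - 537} = \frac{1}{\left(\frac{1}{10} + \frac{\sqrt{1261}}{90}\right) - 537} = \frac{1}{- \frac{5369}{10} + \frac{\sqrt{1261}}{90}}$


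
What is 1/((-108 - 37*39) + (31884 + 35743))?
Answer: 1/66076 ≈ 1.5134e-5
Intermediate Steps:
1/((-108 - 37*39) + (31884 + 35743)) = 1/((-108 - 1443) + 67627) = 1/(-1551 + 67627) = 1/66076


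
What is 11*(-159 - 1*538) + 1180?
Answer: -6487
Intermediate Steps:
11*(-159 - 1*538) + 1180 = 11*(-159 - 538) + 1180 = 11*(-697) + 1180 = -7667 + 1180 = -6487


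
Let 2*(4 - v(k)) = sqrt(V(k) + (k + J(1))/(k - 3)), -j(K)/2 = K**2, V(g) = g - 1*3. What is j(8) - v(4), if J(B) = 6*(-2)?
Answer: -132 + I*sqrt(7)/2 ≈ -132.0 + 1.3229*I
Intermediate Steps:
J(B) = -12
V(g) = -3 + g (V(g) = g - 3 = -3 + g)
j(K) = -2*K**2
v(k) = 4 - sqrt(-3 + k + (-12 + k)/(-3 + k))/2 (v(k) = 4 - sqrt((-3 + k) + (k - 12)/(k - 3))/2 = 4 - sqrt((-3 + k) + (-12 + k)/(-3 + k))/2 = 4 - sqrt(-3 + k + (-12 + k)/(-3 + k))/2)
j(8) - v(4) = -2*8**2 - (4 - sqrt(-12 + 4 + (-3 + 4)**2)/sqrt(-3 + 4)/2) = -2*64 - (4 - sqrt(-12 + 4 + 1**2)/2) = -128 - (4 - sqrt(-12 + 4 + 1)/2) = -128 - (4 - I*sqrt(7)/2) = -128 + (-4 + I*sqrt(7)/2) = -132 + I*sqrt(7)/2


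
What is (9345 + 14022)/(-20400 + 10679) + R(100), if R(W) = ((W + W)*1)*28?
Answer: 54414233/9721 ≈ 5597.6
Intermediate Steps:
R(W) = 56*W (R(W) = ((2*W)*1)*28 = (2*W)*28 = 56*W)
(9345 + 14022)/(-20400 + 10679) + R(100) = (9345 + 14022)/(-20400 + 10679) + 56*100 = 23367/(-9721) + 5600 = 23367*(-1/9721) + 5600 = -23367/9721 + 5600 = 54414233/9721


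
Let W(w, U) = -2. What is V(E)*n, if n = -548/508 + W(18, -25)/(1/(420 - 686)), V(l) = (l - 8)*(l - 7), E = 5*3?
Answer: 3775912/127 ≈ 29732.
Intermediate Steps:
E = 15
V(l) = (-8 + l)*(-7 + l)
n = 67427/127 (n = -548/508 - 2/(1/(420 - 686)) = -548*1/508 - 2/(1/(-266)) = -137/127 - 2/(-1/266) = -137/127 - 2*(-266) = -137/127 + 532 = 67427/127 ≈ 530.92)
V(E)*n = (56 + 15**2 - 15*15)*(67427/127) = (56 + 225 - 225)*(67427/127) = 56*(67427/127) = 3775912/127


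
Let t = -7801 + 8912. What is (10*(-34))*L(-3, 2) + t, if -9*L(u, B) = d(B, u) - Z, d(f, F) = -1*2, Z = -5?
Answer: 3673/3 ≈ 1224.3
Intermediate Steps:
d(f, F) = -2
L(u, B) = -⅓ (L(u, B) = -(-2 - 1*(-5))/9 = -(-2 + 5)/9 = -⅑*3 = -⅓)
t = 1111
(10*(-34))*L(-3, 2) + t = (10*(-34))*(-⅓) + 1111 = -340*(-⅓) + 1111 = 340/3 + 1111 = 3673/3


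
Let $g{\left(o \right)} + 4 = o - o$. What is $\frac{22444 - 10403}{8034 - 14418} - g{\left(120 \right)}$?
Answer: $\frac{13495}{6384} \approx 2.1139$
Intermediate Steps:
$g{\left(o \right)} = -4$ ($g{\left(o \right)} = -4 + \left(o - o\right) = -4 + 0 = -4$)
$\frac{22444 - 10403}{8034 - 14418} - g{\left(120 \right)} = \frac{22444 - 10403}{8034 - 14418} - -4 = \frac{12041}{-6384} + 4 = 12041 \left(- \frac{1}{6384}\right) + 4 = - \frac{12041}{6384} + 4 = \frac{13495}{6384}$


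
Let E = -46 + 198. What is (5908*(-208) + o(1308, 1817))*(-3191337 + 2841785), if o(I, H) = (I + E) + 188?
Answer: 428975807232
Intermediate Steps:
E = 152
o(I, H) = 340 + I (o(I, H) = (I + 152) + 188 = (152 + I) + 188 = 340 + I)
(5908*(-208) + o(1308, 1817))*(-3191337 + 2841785) = (5908*(-208) + (340 + 1308))*(-3191337 + 2841785) = (-1228864 + 1648)*(-349552) = -1227216*(-349552) = 428975807232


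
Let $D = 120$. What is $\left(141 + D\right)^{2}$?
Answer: $68121$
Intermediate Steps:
$\left(141 + D\right)^{2} = \left(141 + 120\right)^{2} = 261^{2} = 68121$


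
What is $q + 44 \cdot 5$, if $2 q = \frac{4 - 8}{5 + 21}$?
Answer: $\frac{2859}{13} \approx 219.92$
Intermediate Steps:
$q = - \frac{1}{13}$ ($q = \frac{\left(4 - 8\right) \frac{1}{5 + 21}}{2} = \frac{\left(-4\right) \frac{1}{26}}{2} = \frac{1}{2} \left(- \frac{2}{13}\right) = - \frac{1}{13} \approx -0.076923$)
$q + 44 \cdot 5 = - \frac{1}{13} + 44 \cdot 5 = - \frac{1}{13} + 220 = \frac{2859}{13}$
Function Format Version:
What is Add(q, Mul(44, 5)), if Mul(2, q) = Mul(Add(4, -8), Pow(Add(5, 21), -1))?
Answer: Rational(2859, 13) ≈ 219.92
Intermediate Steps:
q = Rational(-1, 13) (q = Mul(Rational(1, 2), Mul(Add(4, -8), Pow(Add(5, 21), -1))) = Mul(Rational(1, 2), Mul(-4, Pow(26, -1))) = Mul(Rational(1, 2), Mul(-4, Rational(1, 26))) = Mul(Rational(1, 2), Rational(-2, 13)) = Rational(-1, 13) ≈ -0.076923)
Add(q, Mul(44, 5)) = Add(Rational(-1, 13), Mul(44, 5)) = Add(Rational(-1, 13), 220) = Rational(2859, 13)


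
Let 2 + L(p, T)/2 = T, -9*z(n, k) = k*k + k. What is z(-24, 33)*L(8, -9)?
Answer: 8228/3 ≈ 2742.7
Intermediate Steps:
z(n, k) = -k/9 - k**2/9 (z(n, k) = -(k*k + k)/9 = -(k**2 + k)/9 = -(k + k**2)/9 = -k/9 - k**2/9)
L(p, T) = -4 + 2*T
z(-24, 33)*L(8, -9) = (-1/9*33*(1 + 33))*(-4 + 2*(-9)) = (-1/9*33*34)*(-4 - 18) = -374/3*(-22) = 8228/3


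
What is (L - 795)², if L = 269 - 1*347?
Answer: 762129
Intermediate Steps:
L = -78 (L = 269 - 347 = -78)
(L - 795)² = (-78 - 795)² = (-873)² = 762129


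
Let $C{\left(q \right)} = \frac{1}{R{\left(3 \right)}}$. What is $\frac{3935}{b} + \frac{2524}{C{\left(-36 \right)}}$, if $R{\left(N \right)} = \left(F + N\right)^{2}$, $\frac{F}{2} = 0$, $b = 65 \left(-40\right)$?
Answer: $\frac{11811533}{520} \approx 22715.0$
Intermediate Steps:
$b = -2600$
$F = 0$ ($F = 2 \cdot 0 = 0$)
$R{\left(N \right)} = N^{2}$ ($R{\left(N \right)} = \left(0 + N\right)^{2} = N^{2}$)
$C{\left(q \right)} = \frac{1}{9}$ ($C{\left(q \right)} = \frac{1}{3^{2}} = \frac{1}{9}$)
$\frac{3935}{b} + \frac{2524}{C{\left(-36 \right)}} = \frac{3935}{-2600} + 2524 \frac{1}{\frac{1}{9}} = 3935 \left(- \frac{1}{2600}\right) + 2524 \cdot 9 = - \frac{787}{520} + 22716 = \frac{11811533}{520}$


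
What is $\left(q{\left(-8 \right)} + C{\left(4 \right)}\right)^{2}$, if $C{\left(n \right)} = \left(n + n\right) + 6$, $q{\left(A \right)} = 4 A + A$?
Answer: $676$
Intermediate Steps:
$q{\left(A \right)} = 5 A$
$C{\left(n \right)} = 6 + 2 n$ ($C{\left(n \right)} = 2 n + 6 = 6 + 2 n$)
$\left(q{\left(-8 \right)} + C{\left(4 \right)}\right)^{2} = \left(5 \left(-8\right) + \left(6 + 2 \cdot 4\right)\right)^{2} = \left(-40 + \left(6 + 8\right)\right)^{2} = \left(-40 + 14\right)^{2} = \left(-26\right)^{2} = 676$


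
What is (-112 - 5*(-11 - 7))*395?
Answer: -8690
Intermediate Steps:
(-112 - 5*(-11 - 7))*395 = (-112 - 5*(-18))*395 = (-112 + 90)*395 = -22*395 = -8690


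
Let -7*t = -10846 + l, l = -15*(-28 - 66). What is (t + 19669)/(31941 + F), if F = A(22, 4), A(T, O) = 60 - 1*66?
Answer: 21017/31935 ≈ 0.65812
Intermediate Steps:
A(T, O) = -6 (A(T, O) = 60 - 66 = -6)
F = -6
l = 1410 (l = -15*(-94) = 1410)
t = 1348 (t = -(-10846 + 1410)/7 = -⅐*(-9436) = 1348)
(t + 19669)/(31941 + F) = (1348 + 19669)/(31941 - 6) = 21017/31935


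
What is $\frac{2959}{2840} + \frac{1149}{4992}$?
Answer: $\frac{751437}{590720} \approx 1.2721$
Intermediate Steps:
$\frac{2959}{2840} + \frac{1149}{4992} = 2959 \cdot \frac{1}{2840} + 1149 \cdot \frac{1}{4992} = \frac{2959}{2840} + \frac{383}{1664} = \frac{751437}{590720}$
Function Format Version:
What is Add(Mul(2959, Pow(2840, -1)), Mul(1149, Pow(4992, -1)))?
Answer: Rational(751437, 590720) ≈ 1.2721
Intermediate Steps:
Add(Mul(2959, Pow(2840, -1)), Mul(1149, Pow(4992, -1))) = Add(Mul(2959, Rational(1, 2840)), Mul(1149, Rational(1, 4992))) = Add(Rational(2959, 2840), Rational(383, 1664)) = Rational(751437, 590720)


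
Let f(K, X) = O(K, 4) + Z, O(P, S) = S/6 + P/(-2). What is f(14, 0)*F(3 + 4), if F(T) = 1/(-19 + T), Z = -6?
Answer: 37/36 ≈ 1.0278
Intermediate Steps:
O(P, S) = -P/2 + S/6 (O(P, S) = S*(1/6) + P*(-1/2) = S/6 - P/2 = -P/2 + S/6)
f(K, X) = -16/3 - K/2 (f(K, X) = (-K/2 + (1/6)*4) - 6 = (-K/2 + 2/3) - 6 = (2/3 - K/2) - 6 = -16/3 - K/2)
f(14, 0)*F(3 + 4) = (-16/3 - 1/2*14)/(-19 + (3 + 4)) = (-16/3 - 7)/(-19 + 7) = -37/3/(-12) = -37/3*(-1/12) = 37/36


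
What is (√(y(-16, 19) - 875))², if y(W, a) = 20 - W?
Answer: -839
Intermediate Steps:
(√(y(-16, 19) - 875))² = (√((20 - 1*(-16)) - 875))² = (√((20 + 16) - 875))² = (√(36 - 875))² = (√(-839))² = (I*√839)² = -839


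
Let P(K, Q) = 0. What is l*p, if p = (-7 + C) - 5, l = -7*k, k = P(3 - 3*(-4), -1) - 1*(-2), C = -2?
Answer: 196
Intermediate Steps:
k = 2 (k = 0 - 1*(-2) = 0 + 2 = 2)
l = -14 (l = -7*2 = -14)
p = -14 (p = (-7 - 2) - 5 = -9 - 5 = -14)
l*p = -14*(-14) = 196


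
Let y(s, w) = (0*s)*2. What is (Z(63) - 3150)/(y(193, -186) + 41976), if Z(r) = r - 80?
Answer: -3167/41976 ≈ -0.075448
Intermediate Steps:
y(s, w) = 0 (y(s, w) = 0*2 = 0)
Z(r) = -80 + r
(Z(63) - 3150)/(y(193, -186) + 41976) = ((-80 + 63) - 3150)/(0 + 41976) = (-17 - 3150)/41976 = -3167*1/41976 = -3167/41976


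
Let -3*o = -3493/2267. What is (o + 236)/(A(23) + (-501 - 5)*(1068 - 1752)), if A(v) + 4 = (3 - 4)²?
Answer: 1608529/2353832901 ≈ 0.00068337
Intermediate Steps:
A(v) = -3 (A(v) = -4 + (3 - 4)² = -4 + (-1)² = -4 + 1 = -3)
o = 3493/6801 (o = -(-3493)/(3*2267) = -⅓*(-3493/2267) = 3493/6801 ≈ 0.51360)
(o + 236)/(A(23) + (-501 - 5)*(1068 - 1752)) = (3493/6801 + 236)/(-3 + (-501 - 5)*(1068 - 1752)) = 1608529/(6801*(-3 - 506*(-684))) = 1608529/(6801*(-3 + 346104)) = (1608529/6801)/346101 = (1608529/6801)*(1/346101) = 1608529/2353832901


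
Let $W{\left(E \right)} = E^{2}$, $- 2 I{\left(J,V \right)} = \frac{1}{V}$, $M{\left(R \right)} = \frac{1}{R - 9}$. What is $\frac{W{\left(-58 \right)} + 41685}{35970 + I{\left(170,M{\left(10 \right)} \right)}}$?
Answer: $\frac{90098}{71939} \approx 1.2524$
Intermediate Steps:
$M{\left(R \right)} = \frac{1}{-9 + R}$
$I{\left(J,V \right)} = - \frac{1}{2 V}$
$\frac{W{\left(-58 \right)} + 41685}{35970 + I{\left(170,M{\left(10 \right)} \right)}} = \frac{\left(-58\right)^{2} + 41685}{35970 - \frac{1}{2 \frac{1}{-9 + 10}}} = \frac{3364 + 41685}{35970 - \frac{1}{2 \cdot 1^{-1}}} = \frac{45049}{35970 - \frac{1}{2 \cdot 1}} = \frac{45049}{35970 - \frac{1}{2}} = \frac{45049}{\frac{71939}{2}} = 45049 \cdot \frac{2}{71939} = \frac{90098}{71939}$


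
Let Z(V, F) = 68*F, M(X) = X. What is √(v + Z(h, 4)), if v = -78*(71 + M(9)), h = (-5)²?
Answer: 4*I*√373 ≈ 77.253*I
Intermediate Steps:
h = 25
v = -6240 (v = -78*(71 + 9) = -78*80 = -6240)
√(v + Z(h, 4)) = √(-6240 + 68*4) = √(-6240 + 272) = √(-5968) = 4*I*√373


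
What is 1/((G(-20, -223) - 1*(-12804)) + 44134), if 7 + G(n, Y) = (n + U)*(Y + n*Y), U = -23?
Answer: -1/125260 ≈ -7.9834e-6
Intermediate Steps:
G(n, Y) = -7 + (-23 + n)*(Y + Y*n) (G(n, Y) = -7 + (n - 23)*(Y + n*Y) = -7 + (-23 + n)*(Y + Y*n))
1/((G(-20, -223) - 1*(-12804)) + 44134) = 1/(((-7 - 23*(-223) - 223*(-20)² - 22*(-223)*(-20)) - 1*(-12804)) + 44134) = 1/(((-7 + 5129 - 223*400 - 98120) + 12804) + 44134) = 1/(((-7 + 5129 - 89200 - 98120) + 12804) + 44134) = 1/((-182198 + 12804) + 44134) = 1/(-169394 + 44134) = 1/(-125260) = -1/125260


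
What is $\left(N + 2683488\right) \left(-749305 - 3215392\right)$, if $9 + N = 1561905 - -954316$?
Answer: $-20615234990900$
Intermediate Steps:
$N = 2516212$ ($N = -9 + \left(1561905 - -954316\right) = -9 + \left(1561905 + 954316\right) = -9 + 2516221 = 2516212$)
$\left(N + 2683488\right) \left(-749305 - 3215392\right) = \left(2516212 + 2683488\right) \left(-749305 - 3215392\right) = 5199700 \left(-3964697\right) = -20615234990900$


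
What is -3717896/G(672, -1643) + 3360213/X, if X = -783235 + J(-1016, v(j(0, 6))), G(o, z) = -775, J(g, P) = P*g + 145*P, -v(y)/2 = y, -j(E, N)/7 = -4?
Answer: 2728038013189/569205725 ≈ 4792.7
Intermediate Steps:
j(E, N) = 28 (j(E, N) = -7*(-4) = 28)
v(y) = -2*y
J(g, P) = 145*P + P*g
X = -734459 (X = -783235 + (-2*28)*(145 - 1016) = -783235 - 56*(-871) = -783235 + 48776 = -734459)
-3717896/G(672, -1643) + 3360213/X = -3717896/(-775) + 3360213/(-734459) = -3717896*(-1/775) + 3360213*(-1/734459) = 3717896/775 - 3360213/734459 = 2728038013189/569205725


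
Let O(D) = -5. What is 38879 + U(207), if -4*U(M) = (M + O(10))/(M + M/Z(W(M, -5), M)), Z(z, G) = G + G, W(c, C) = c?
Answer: 16134684/415 ≈ 38879.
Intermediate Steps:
Z(z, G) = 2*G
U(M) = -(-5 + M)/(4*(½ + M)) (U(M) = -(M - 5)/(4*(M + M/((2*M)))) = -(-5 + M)/(4*(M + M*(1/(2*M)))) = -(-5 + M)/(4*(M + ½)) = -(-5 + M)/(4*(½ + M)))
38879 + U(207) = 38879 + (5 - 1*207)/(2*(1 + 2*207)) = 38879 + (5 - 207)/(2*(1 + 414)) = 38879 + (½)*(-202)/415 = 38879 + (½)*(1/415)*(-202) = 38879 - 101/415 = 16134684/415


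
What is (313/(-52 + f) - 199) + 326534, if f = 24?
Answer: 9137067/28 ≈ 3.2632e+5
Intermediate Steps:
(313/(-52 + f) - 199) + 326534 = (313/(-52 + 24) - 199) + 326534 = (313/(-28) - 199) + 326534 = (-1/28*313 - 199) + 326534 = (-313/28 - 199) + 326534 = -5885/28 + 326534 = 9137067/28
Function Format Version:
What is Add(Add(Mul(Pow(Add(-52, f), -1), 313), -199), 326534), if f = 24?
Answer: Rational(9137067, 28) ≈ 3.2632e+5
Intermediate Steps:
Add(Add(Mul(Pow(Add(-52, f), -1), 313), -199), 326534) = Add(Add(Mul(Pow(Add(-52, 24), -1), 313), -199), 326534) = Add(Add(Mul(Pow(-28, -1), 313), -199), 326534) = Add(Add(Mul(Rational(-1, 28), 313), -199), 326534) = Add(Add(Rational(-313, 28), -199), 326534) = Add(Rational(-5885, 28), 326534) = Rational(9137067, 28)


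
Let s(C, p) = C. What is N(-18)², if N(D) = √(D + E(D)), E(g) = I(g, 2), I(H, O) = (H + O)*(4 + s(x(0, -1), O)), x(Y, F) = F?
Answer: -66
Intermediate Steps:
I(H, O) = 3*H + 3*O (I(H, O) = (H + O)*(4 - 1) = (H + O)*3 = 3*H + 3*O)
E(g) = 6 + 3*g (E(g) = 3*g + 3*2 = 3*g + 6 = 6 + 3*g)
N(D) = √(6 + 4*D) (N(D) = √(D + (6 + 3*D)) = √(6 + 4*D))
N(-18)² = (√(6 + 4*(-18)))² = (√(6 - 72))² = (√(-66))² = (I*√66)² = -66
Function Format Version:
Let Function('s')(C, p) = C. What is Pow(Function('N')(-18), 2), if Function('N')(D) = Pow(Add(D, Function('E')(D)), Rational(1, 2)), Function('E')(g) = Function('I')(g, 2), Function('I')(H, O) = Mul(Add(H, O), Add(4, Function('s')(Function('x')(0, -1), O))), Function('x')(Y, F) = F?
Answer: -66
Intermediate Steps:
Function('I')(H, O) = Add(Mul(3, H), Mul(3, O)) (Function('I')(H, O) = Mul(Add(H, O), Add(4, -1)) = Mul(Add(H, O), 3) = Add(Mul(3, H), Mul(3, O)))
Function('E')(g) = Add(6, Mul(3, g)) (Function('E')(g) = Add(Mul(3, g), Mul(3, 2)) = Add(Mul(3, g), 6) = Add(6, Mul(3, g)))
Function('N')(D) = Pow(Add(6, Mul(4, D)), Rational(1, 2)) (Function('N')(D) = Pow(Add(D, Add(6, Mul(3, D))), Rational(1, 2)) = Pow(Add(6, Mul(4, D)), Rational(1, 2)))
Pow(Function('N')(-18), 2) = Pow(Pow(Add(6, Mul(4, -18)), Rational(1, 2)), 2) = Pow(Pow(Add(6, -72), Rational(1, 2)), 2) = Pow(Pow(-66, Rational(1, 2)), 2) = Pow(Mul(I, Pow(66, Rational(1, 2))), 2) = -66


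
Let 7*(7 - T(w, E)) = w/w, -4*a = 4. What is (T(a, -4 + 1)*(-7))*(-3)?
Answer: 144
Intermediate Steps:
a = -1 (a = -¼*4 = -1)
T(w, E) = 48/7 (T(w, E) = 7 - w/(7*w) = 7 - ⅐*1 = 7 - ⅐ = 48/7)
(T(a, -4 + 1)*(-7))*(-3) = ((48/7)*(-7))*(-3) = -48*(-3) = 144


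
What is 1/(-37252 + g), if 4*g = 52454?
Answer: -2/48277 ≈ -4.1428e-5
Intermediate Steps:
g = 26227/2 (g = (¼)*52454 = 26227/2 ≈ 13114.)
1/(-37252 + g) = 1/(-37252 + 26227/2) = 1/(-48277/2) = -2/48277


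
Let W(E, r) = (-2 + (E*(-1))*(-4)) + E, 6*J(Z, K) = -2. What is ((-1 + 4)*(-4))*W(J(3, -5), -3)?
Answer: 44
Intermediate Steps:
J(Z, K) = -⅓ (J(Z, K) = (⅙)*(-2) = -⅓)
W(E, r) = -2 + 5*E (W(E, r) = (-2 - E*(-4)) + E = (-2 + 4*E) + E = -2 + 5*E)
((-1 + 4)*(-4))*W(J(3, -5), -3) = ((-1 + 4)*(-4))*(-2 + 5*(-⅓)) = (3*(-4))*(-2 - 5/3) = -12*(-11/3) = 44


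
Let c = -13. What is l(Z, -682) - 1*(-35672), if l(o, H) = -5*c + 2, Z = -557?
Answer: 35739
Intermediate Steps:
l(o, H) = 67 (l(o, H) = -5*(-13) + 2 = 65 + 2 = 67)
l(Z, -682) - 1*(-35672) = 67 - 1*(-35672) = 67 + 35672 = 35739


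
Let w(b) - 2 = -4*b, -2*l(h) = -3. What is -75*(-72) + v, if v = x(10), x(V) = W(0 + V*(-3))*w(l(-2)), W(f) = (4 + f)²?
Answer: 2696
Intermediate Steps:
l(h) = 3/2 (l(h) = -½*(-3) = 3/2)
w(b) = 2 - 4*b
x(V) = -4*(4 - 3*V)² (x(V) = (4 + (0 + V*(-3)))²*(2 - 4*3/2) = (4 + (0 - 3*V))²*(2 - 6) = (4 - 3*V)²*(-4) = -4*(4 - 3*V)²)
v = -2704 (v = -4*(-4 + 3*10)² = -4*(-4 + 30)² = -4*26² = -4*676 = -2704)
-75*(-72) + v = -75*(-72) - 2704 = 5400 - 2704 = 2696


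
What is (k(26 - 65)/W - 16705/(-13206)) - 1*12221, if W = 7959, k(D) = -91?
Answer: -20386911795/1668358 ≈ -12220.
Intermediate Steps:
(k(26 - 65)/W - 16705/(-13206)) - 1*12221 = (-91/7959 - 16705/(-13206)) - 1*12221 = (-91*1/7959 - 16705*(-1/13206)) - 12221 = (-13/1137 + 16705/13206) - 12221 = 2091323/1668358 - 12221 = -20386911795/1668358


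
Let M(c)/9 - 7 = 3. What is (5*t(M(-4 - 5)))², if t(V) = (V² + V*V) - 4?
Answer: 6557760400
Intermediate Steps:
M(c) = 90 (M(c) = 63 + 9*3 = 63 + 27 = 90)
t(V) = -4 + 2*V² (t(V) = (V² + V²) - 4 = 2*V² - 4 = -4 + 2*V²)
(5*t(M(-4 - 5)))² = (5*(-4 + 2*90²))² = (5*(-4 + 2*8100))² = (5*(-4 + 16200))² = (5*16196)² = 80980² = 6557760400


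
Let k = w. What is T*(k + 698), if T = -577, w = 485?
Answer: -682591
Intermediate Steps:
k = 485
T*(k + 698) = -577*(485 + 698) = -577*1183 = -682591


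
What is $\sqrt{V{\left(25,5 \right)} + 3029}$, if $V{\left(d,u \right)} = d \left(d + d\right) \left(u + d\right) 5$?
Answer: $\sqrt{190529} \approx 436.5$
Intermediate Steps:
$V{\left(d,u \right)} = 10 d^{2} \left(d + u\right)$ ($V{\left(d,u \right)} = d 2 d \left(d + u\right) 5 = 2 d^{2} \left(d + u\right) 5 = 10 d^{2} \left(d + u\right)$)
$\sqrt{V{\left(25,5 \right)} + 3029} = \sqrt{10 \cdot 25^{2} \left(25 + 5\right) + 3029} = \sqrt{10 \cdot 625 \cdot 30 + 3029} = \sqrt{187500 + 3029} = \sqrt{190529}$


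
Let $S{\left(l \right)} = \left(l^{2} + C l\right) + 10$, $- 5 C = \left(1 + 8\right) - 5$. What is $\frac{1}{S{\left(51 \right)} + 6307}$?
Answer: $\frac{5}{44386} \approx 0.00011265$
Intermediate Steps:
$C = - \frac{4}{5}$ ($C = - \frac{\left(1 + 8\right) - 5}{5} = - \frac{9 - 5}{5} = \left(- \frac{1}{5}\right) 4 = - \frac{4}{5} \approx -0.8$)
$S{\left(l \right)} = 10 + l^{2} - \frac{4 l}{5}$ ($S{\left(l \right)} = \left(l^{2} - \frac{4 l}{5}\right) + 10 = 10 + l^{2} - \frac{4 l}{5}$)
$\frac{1}{S{\left(51 \right)} + 6307} = \frac{1}{\left(10 + 51^{2} - \frac{204}{5}\right) + 6307} = \frac{1}{\left(10 + 2601 - \frac{204}{5}\right) + 6307} = \frac{1}{\frac{12851}{5} + 6307} = \frac{1}{\frac{44386}{5}} = \frac{5}{44386}$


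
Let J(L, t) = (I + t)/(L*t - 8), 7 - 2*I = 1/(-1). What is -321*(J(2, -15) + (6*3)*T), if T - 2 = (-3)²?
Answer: -2418735/38 ≈ -63651.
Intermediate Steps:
T = 11 (T = 2 + (-3)² = 2 + 9 = 11)
I = 4 (I = 7/2 - ½/(-1) = 7/2 - ½*(-1) = 7/2 + ½ = 4)
J(L, t) = (4 + t)/(-8 + L*t) (J(L, t) = (4 + t)/(L*t - 8) = (4 + t)/(-8 + L*t))
-321*(J(2, -15) + (6*3)*T) = -321*((4 - 15)/(-8 + 2*(-15)) + (6*3)*11) = -321*(-11/(-8 - 30) + 18*11) = -321*(-11/(-38) + 198) = -321*(-1/38*(-11) + 198) = -321*(11/38 + 198) = -321*7535/38 = -2418735/38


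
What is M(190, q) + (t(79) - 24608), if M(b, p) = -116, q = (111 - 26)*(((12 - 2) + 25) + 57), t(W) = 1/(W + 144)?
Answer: -5513451/223 ≈ -24724.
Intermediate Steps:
t(W) = 1/(144 + W)
q = 7820 (q = 85*((10 + 25) + 57) = 85*(35 + 57) = 85*92 = 7820)
M(190, q) + (t(79) - 24608) = -116 + (1/(144 + 79) - 24608) = -116 + (1/223 - 24608) = -116 - 5487583/223 = -5513451/223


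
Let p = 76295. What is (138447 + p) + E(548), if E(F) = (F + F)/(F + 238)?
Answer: 84394154/393 ≈ 2.1474e+5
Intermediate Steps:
E(F) = 2*F/(238 + F) (E(F) = (2*F)/(238 + F) = 2*F/(238 + F))
(138447 + p) + E(548) = (138447 + 76295) + 2*548/(238 + 548) = 214742 + 2*548/786 = 214742 + 2*548*(1/786) = 214742 + 548/393 = 84394154/393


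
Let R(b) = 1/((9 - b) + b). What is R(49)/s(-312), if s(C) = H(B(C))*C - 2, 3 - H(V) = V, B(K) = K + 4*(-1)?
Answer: -1/895770 ≈ -1.1164e-6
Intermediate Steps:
B(K) = -4 + K (B(K) = K - 4 = -4 + K)
H(V) = 3 - V
s(C) = -2 + C*(7 - C) (s(C) = (3 - (-4 + C))*C - 2 = (3 + (4 - C))*C - 2 = (7 - C)*C - 2 = C*(7 - C) - 2 = -2 + C*(7 - C))
R(b) = 1/9
R(49)/s(-312) = 1/(9*(-2 - 1*(-312)*(-7 - 312))) = 1/(9*(-2 - 1*(-312)*(-319))) = 1/(9*(-2 - 99528)) = (1/9)/(-99530) = (1/9)*(-1/99530) = -1/895770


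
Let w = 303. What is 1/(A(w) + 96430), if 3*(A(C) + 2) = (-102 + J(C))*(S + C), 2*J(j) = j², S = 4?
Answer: 2/9567101 ≈ 2.0905e-7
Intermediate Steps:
J(j) = j²/2
A(C) = -2 + (-102 + C²/2)*(4 + C)/3 (A(C) = -2 + ((-102 + C²/2)*(4 + C))/3 = -2 + (-102 + C²/2)*(4 + C)/3)
1/(A(w) + 96430) = 1/((-138 - 34*303 + (⅙)*303³ + (⅔)*303²) + 96430) = 1/((-138 - 10302 + (⅙)*27818127 + (⅔)*91809) + 96430) = 1/((-138 - 10302 + 9272709/2 + 61206) + 96430) = 1/(9374241/2 + 96430) = 1/(9567101/2) = 2/9567101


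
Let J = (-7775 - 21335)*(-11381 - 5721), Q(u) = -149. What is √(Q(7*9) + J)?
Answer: √497839071 ≈ 22312.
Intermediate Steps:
J = 497839220 (J = -29110*(-17102) = 497839220)
√(Q(7*9) + J) = √(-149 + 497839220) = √497839071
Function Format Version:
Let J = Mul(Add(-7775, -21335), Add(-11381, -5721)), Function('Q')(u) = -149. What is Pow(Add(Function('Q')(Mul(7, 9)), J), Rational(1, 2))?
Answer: Pow(497839071, Rational(1, 2)) ≈ 22312.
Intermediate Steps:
J = 497839220 (J = Mul(-29110, -17102) = 497839220)
Pow(Add(Function('Q')(Mul(7, 9)), J), Rational(1, 2)) = Pow(Add(-149, 497839220), Rational(1, 2)) = Pow(497839071, Rational(1, 2))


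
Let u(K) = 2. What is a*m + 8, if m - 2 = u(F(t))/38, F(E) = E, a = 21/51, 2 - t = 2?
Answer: 2857/323 ≈ 8.8452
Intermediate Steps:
t = 0 (t = 2 - 1*2 = 2 - 2 = 0)
a = 7/17 (a = 21*(1/51) = 7/17 ≈ 0.41176)
m = 39/19 (m = 2 + 2/38 = 2 + 2*(1/38) = 2 + 1/19 = 39/19 ≈ 2.0526)
a*m + 8 = (7/17)*(39/19) + 8 = 273/323 + 8 = 2857/323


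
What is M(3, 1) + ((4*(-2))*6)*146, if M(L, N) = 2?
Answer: -7006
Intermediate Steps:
M(3, 1) + ((4*(-2))*6)*146 = 2 + ((4*(-2))*6)*146 = 2 - 8*6*146 = 2 - 48*146 = 2 - 7008 = -7006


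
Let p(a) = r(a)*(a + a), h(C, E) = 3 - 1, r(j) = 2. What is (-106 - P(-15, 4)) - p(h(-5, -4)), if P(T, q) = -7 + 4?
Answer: -111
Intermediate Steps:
h(C, E) = 2
P(T, q) = -3
p(a) = 4*a (p(a) = 2*(a + a) = 2*(2*a) = 4*a)
(-106 - P(-15, 4)) - p(h(-5, -4)) = (-106 - 1*(-3)) - 4*2 = (-106 + 3) - 1*8 = -103 - 8 = -111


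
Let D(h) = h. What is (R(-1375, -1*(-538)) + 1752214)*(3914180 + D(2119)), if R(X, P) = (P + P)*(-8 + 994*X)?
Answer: -5752570901842806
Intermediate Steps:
R(X, P) = 2*P*(-8 + 994*X) (R(X, P) = (2*P)*(-8 + 994*X) = 2*P*(-8 + 994*X))
(R(-1375, -1*(-538)) + 1752214)*(3914180 + D(2119)) = (4*(-1*(-538))*(-4 + 497*(-1375)) + 1752214)*(3914180 + 2119) = (4*538*(-4 - 683375) + 1752214)*3916299 = (4*538*(-683379) + 1752214)*3916299 = (-1470631608 + 1752214)*3916299 = -1468879394*3916299 = -5752570901842806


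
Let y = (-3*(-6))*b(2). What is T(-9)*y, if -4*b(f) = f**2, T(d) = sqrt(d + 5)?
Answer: -36*I ≈ -36.0*I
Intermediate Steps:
T(d) = sqrt(5 + d)
b(f) = -f**2/4
y = -18 (y = (-3*(-6))*(-1/4*2**2) = 18*(-1/4*4) = 18*(-1) = -18)
T(-9)*y = sqrt(5 - 9)*(-18) = sqrt(-4)*(-18) = (2*I)*(-18) = -36*I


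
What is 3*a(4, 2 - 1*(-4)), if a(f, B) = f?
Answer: 12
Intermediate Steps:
3*a(4, 2 - 1*(-4)) = 3*4 = 12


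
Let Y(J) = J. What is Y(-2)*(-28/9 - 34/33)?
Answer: 820/99 ≈ 8.2828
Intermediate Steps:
Y(-2)*(-28/9 - 34/33) = -2*(-28/9 - 34/33) = -2*(-410/99) = 820/99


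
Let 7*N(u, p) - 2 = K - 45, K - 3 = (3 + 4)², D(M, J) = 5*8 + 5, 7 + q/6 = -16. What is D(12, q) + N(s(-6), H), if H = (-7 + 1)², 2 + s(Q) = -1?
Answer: 324/7 ≈ 46.286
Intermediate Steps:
q = -138 (q = -42 + 6*(-16) = -42 - 96 = -138)
D(M, J) = 45 (D(M, J) = 40 + 5 = 45)
K = 52 (K = 3 + (3 + 4)² = 3 + 7² = 3 + 49 = 52)
s(Q) = -3 (s(Q) = -2 - 1 = -3)
H = 36 (H = (-6)² = 36)
N(u, p) = 9/7 (N(u, p) = 2/7 + (52 - 45)/7 = 2/7 + (⅐)*7 = 2/7 + 1 = 9/7)
D(12, q) + N(s(-6), H) = 45 + 9/7 = 324/7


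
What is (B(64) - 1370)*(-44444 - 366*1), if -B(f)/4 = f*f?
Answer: 795556740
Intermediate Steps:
B(f) = -4*f**2 (B(f) = -4*f*f = -4*f**2)
(B(64) - 1370)*(-44444 - 366*1) = (-4*64**2 - 1370)*(-44444 - 366*1) = (-4*4096 - 1370)*(-44444 - 366) = (-16384 - 1370)*(-44810) = -17754*(-44810) = 795556740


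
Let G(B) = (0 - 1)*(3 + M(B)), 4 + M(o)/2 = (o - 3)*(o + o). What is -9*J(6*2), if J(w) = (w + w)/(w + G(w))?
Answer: 216/415 ≈ 0.52048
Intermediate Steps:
M(o) = -8 + 4*o*(-3 + o) (M(o) = -8 + 2*((o - 3)*(o + o)) = -8 + 2*((-3 + o)*(2*o)) = -8 + 2*(2*o*(-3 + o)) = -8 + 4*o*(-3 + o))
G(B) = 5 - 4*B² + 12*B (G(B) = (0 - 1)*(3 + (-8 - 12*B + 4*B²)) = -(-5 - 12*B + 4*B²) = 5 - 4*B² + 12*B)
J(w) = 2*w/(5 - 4*w² + 13*w) (J(w) = (w + w)/(w + (5 - 4*w² + 12*w)) = (2*w)/(5 - 4*w² + 13*w) = 2*w/(5 - 4*w² + 13*w))
-9*J(6*2) = -18*6*2/(5 - 4*(6*2)² + 13*(6*2)) = -18*12/(5 - 4*12² + 13*12) = -18*12/(5 - 4*144 + 156) = -18*12/(5 - 576 + 156) = -18*12/(-415) = -18*12*(-1)/415 = -9*(-24/415) = 216/415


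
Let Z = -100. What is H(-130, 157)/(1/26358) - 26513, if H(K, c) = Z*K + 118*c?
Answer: 830935795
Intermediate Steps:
H(K, c) = -100*K + 118*c
H(-130, 157)/(1/26358) - 26513 = (-100*(-130) + 118*157)/(1/26358) - 26513 = (13000 + 18526)/(1/26358) - 26513 = 31526*26358 - 26513 = 830962308 - 26513 = 830935795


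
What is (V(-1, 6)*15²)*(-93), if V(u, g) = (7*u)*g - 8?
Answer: 1046250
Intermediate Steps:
V(u, g) = -8 + 7*g*u (V(u, g) = 7*g*u - 8 = -8 + 7*g*u)
(V(-1, 6)*15²)*(-93) = ((-8 + 7*6*(-1))*15²)*(-93) = ((-8 - 42)*225)*(-93) = -50*225*(-93) = -11250*(-93) = 1046250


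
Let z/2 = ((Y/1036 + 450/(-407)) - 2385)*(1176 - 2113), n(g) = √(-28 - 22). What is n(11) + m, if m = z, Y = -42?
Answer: 1819956651/407 + 5*I*√2 ≈ 4.4716e+6 + 7.0711*I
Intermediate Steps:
n(g) = 5*I*√2 (n(g) = √(-50) = 5*I*√2)
z = 1819956651/407 (z = 2*(((-42/1036 + 450/(-407)) - 2385)*(1176 - 2113)) = 2*(((-42*1/1036 + 450*(-1/407)) - 2385)*(-937)) = 2*(((-3/74 - 450/407) - 2385)*(-937)) = 2*((-933/814 - 2385)*(-937)) = 2*(-1942323/814*(-937)) = 2*(1819956651/814) = 1819956651/407 ≈ 4.4716e+6)
m = 1819956651/407 ≈ 4.4716e+6
n(11) + m = 5*I*√2 + 1819956651/407 = 1819956651/407 + 5*I*√2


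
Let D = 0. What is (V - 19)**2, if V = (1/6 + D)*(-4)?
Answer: 3481/9 ≈ 386.78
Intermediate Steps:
V = -2/3 (V = (1/6 + 0)*(-4) = (1/6)*(-4) = -2/3 ≈ -0.66667)
(V - 19)**2 = (-2/3 - 19)**2 = (-59/3)**2 = 3481/9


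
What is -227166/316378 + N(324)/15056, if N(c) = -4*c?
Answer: -119694912/148855849 ≈ -0.80410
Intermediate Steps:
-227166/316378 + N(324)/15056 = -227166/316378 - 4*324/15056 = -227166*1/316378 - 1296*1/15056 = -113583/158189 - 81/941 = -119694912/148855849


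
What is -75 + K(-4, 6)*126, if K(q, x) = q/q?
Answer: 51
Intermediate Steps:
K(q, x) = 1
-75 + K(-4, 6)*126 = -75 + 1*126 = -75 + 126 = 51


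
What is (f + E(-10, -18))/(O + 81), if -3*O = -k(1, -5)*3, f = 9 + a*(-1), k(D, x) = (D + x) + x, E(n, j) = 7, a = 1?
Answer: 5/24 ≈ 0.20833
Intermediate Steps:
k(D, x) = D + 2*x
f = 8 (f = 9 + 1*(-1) = 9 - 1 = 8)
O = -9 (O = -(-(1 + 2*(-5)))*3/3 = -(-(1 - 10))*3/3 = -(-1*(-9))*3/3 = -3*3 = -1/3*27 = -9)
(f + E(-10, -18))/(O + 81) = (8 + 7)/(-9 + 81) = 15/72 = 15*(1/72) = 5/24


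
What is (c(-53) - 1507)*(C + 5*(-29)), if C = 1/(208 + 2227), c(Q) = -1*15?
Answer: 537378628/2435 ≈ 2.2069e+5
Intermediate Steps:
c(Q) = -15
C = 1/2435 ≈ 0.00041068
(c(-53) - 1507)*(C + 5*(-29)) = (-15 - 1507)*(1/2435 + 5*(-29)) = -1522*(1/2435 - 145) = -1522*(-353074/2435) = 537378628/2435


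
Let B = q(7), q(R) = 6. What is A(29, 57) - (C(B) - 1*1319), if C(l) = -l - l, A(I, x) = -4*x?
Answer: 1103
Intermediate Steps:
B = 6
C(l) = -2*l
A(29, 57) - (C(B) - 1*1319) = -4*57 - (-2*6 - 1*1319) = -228 - (-12 - 1319) = -228 - 1*(-1331) = -228 + 1331 = 1103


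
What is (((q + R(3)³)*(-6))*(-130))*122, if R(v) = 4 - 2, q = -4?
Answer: 380640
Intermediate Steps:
R(v) = 2
(((q + R(3)³)*(-6))*(-130))*122 = (((-4 + 2³)*(-6))*(-130))*122 = (((-4 + 8)*(-6))*(-130))*122 = ((4*(-6))*(-130))*122 = -24*(-130)*122 = 3120*122 = 380640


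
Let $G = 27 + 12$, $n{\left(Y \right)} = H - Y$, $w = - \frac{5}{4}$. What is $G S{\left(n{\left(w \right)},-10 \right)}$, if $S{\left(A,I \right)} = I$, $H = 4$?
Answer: $-390$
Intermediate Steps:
$w = - \frac{5}{4}$ ($w = \left(-5\right) \frac{1}{4} = - \frac{5}{4} \approx -1.25$)
$n{\left(Y \right)} = 4 - Y$
$G = 39$
$G S{\left(n{\left(w \right)},-10 \right)} = 39 \left(-10\right) = -390$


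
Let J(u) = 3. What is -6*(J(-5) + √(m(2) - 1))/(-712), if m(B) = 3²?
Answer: 9/356 + 3*√2/178 ≈ 0.049116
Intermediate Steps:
m(B) = 9
-6*(J(-5) + √(m(2) - 1))/(-712) = -6*(3 + √(9 - 1))/(-712) = -6*(3 + √8)*(-1/712) = -6*(3 + 2*√2)*(-1/712) = (-18 - 12*√2)*(-1/712) = 9/356 + 3*√2/178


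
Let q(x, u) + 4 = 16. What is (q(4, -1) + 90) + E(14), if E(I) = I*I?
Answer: 298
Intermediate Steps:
q(x, u) = 12 (q(x, u) = -4 + 16 = 12)
E(I) = I²
(q(4, -1) + 90) + E(14) = (12 + 90) + 14² = 102 + 196 = 298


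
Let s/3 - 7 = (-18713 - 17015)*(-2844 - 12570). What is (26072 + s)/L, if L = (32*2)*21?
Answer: 1652160269/1344 ≈ 1.2293e+6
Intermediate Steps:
s = 1652134197 (s = 21 + 3*((-18713 - 17015)*(-2844 - 12570)) = 21 + 3*(-35728*(-15414)) = 21 + 3*550711392 = 21 + 1652134176 = 1652134197)
L = 1344 (L = 64*21 = 1344)
(26072 + s)/L = (26072 + 1652134197)/1344 = 1652160269*(1/1344) = 1652160269/1344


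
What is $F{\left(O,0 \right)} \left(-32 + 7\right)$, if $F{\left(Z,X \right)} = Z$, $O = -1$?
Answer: $25$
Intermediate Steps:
$F{\left(O,0 \right)} \left(-32 + 7\right) = - (-32 + 7) = \left(-1\right) \left(-25\right) = 25$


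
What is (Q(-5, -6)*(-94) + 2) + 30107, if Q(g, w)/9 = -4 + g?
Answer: 37723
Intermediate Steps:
Q(g, w) = -36 + 9*g (Q(g, w) = 9*(-4 + g) = -36 + 9*g)
(Q(-5, -6)*(-94) + 2) + 30107 = ((-36 + 9*(-5))*(-94) + 2) + 30107 = ((-36 - 45)*(-94) + 2) + 30107 = (-81*(-94) + 2) + 30107 = (7614 + 2) + 30107 = 7616 + 30107 = 37723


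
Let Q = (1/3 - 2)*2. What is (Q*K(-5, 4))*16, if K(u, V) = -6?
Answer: 320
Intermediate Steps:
Q = -10/3 (Q = (⅓ - 2)*2 = -5/3*2 = -10/3 ≈ -3.3333)
(Q*K(-5, 4))*16 = -10/3*(-6)*16 = 20*16 = 320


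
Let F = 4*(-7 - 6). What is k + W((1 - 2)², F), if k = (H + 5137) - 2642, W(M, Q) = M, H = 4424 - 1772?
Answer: 5148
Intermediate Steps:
H = 2652
F = -52 (F = 4*(-13) = -52)
k = 5147 (k = (2652 + 5137) - 2642 = 7789 - 2642 = 5147)
k + W((1 - 2)², F) = 5147 + (1 - 2)² = 5147 + (-1)² = 5147 + 1 = 5148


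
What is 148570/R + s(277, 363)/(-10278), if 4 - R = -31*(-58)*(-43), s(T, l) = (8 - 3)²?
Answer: 762534755/397337202 ≈ 1.9191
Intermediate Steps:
s(T, l) = 25 (s(T, l) = 5² = 25)
R = 77318 (R = 4 - (-31*(-58))*(-43) = 4 - 1798*(-43) = 4 - 1*(-77314) = 4 + 77314 = 77318)
148570/R + s(277, 363)/(-10278) = 148570/77318 + 25/(-10278) = 148570*(1/77318) + 25*(-1/10278) = 74285/38659 - 25/10278 = 762534755/397337202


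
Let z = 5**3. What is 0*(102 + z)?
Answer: 0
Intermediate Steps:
z = 125
0*(102 + z) = 0*(102 + 125) = 0*227 = 0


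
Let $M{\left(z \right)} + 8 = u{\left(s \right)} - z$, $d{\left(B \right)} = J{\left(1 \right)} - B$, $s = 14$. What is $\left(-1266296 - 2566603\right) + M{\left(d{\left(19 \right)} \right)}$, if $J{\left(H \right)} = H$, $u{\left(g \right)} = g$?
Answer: $-3832875$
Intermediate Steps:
$d{\left(B \right)} = 1 - B$
$M{\left(z \right)} = 6 - z$ ($M{\left(z \right)} = -8 - \left(-14 + z\right) = 6 - z$)
$\left(-1266296 - 2566603\right) + M{\left(d{\left(19 \right)} \right)} = \left(-1266296 - 2566603\right) + \left(6 - \left(1 - 19\right)\right) = -3832899 + \left(6 - \left(1 - 19\right)\right) = -3832899 + \left(6 - -18\right) = -3832899 + \left(6 + 18\right) = -3832899 + 24 = -3832875$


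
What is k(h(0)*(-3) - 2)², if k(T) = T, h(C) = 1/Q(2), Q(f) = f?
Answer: 49/4 ≈ 12.250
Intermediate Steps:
h(C) = ½ (h(C) = 1/2 = ½)
k(h(0)*(-3) - 2)² = ((½)*(-3) - 2)² = (-3/2 - 2)² = (-7/2)² = 49/4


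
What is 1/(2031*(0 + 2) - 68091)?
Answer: -1/64029 ≈ -1.5618e-5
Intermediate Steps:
1/(2031*(0 + 2) - 68091) = 1/(2031*2 - 68091) = 1/(4062 - 68091) = 1/(-64029) = -1/64029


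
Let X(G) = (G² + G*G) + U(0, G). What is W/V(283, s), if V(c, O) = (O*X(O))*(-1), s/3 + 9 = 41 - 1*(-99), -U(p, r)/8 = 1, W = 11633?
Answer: -11633/121393770 ≈ -9.5829e-5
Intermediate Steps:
U(p, r) = -8 (U(p, r) = -8*1 = -8)
s = 393 (s = -27 + 3*(41 - 1*(-99)) = -27 + 3*(41 + 99) = -27 + 3*140 = -27 + 420 = 393)
X(G) = -8 + 2*G² (X(G) = (G² + G*G) - 8 = (G² + G²) - 8 = 2*G² - 8 = -8 + 2*G²)
V(c, O) = -O*(-8 + 2*O²) (V(c, O) = (O*(-8 + 2*O²))*(-1) = -O*(-8 + 2*O²))
W/V(283, s) = 11633/((2*393*(4 - 1*393²))) = 11633/((2*393*(4 - 1*154449))) = 11633/((2*393*(4 - 154449))) = 11633/((2*393*(-154445))) = 11633/(-121393770) = 11633*(-1/121393770) = -11633/121393770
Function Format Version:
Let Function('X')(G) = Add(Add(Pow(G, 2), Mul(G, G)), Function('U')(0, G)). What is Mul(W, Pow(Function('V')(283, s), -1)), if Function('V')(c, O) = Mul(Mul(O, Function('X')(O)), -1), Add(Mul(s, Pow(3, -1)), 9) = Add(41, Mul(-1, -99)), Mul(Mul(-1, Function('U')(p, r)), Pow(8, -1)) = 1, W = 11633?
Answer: Rational(-11633, 121393770) ≈ -9.5829e-5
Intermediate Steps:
Function('U')(p, r) = -8 (Function('U')(p, r) = Mul(-8, 1) = -8)
s = 393 (s = Add(-27, Mul(3, Add(41, Mul(-1, -99)))) = Add(-27, Mul(3, Add(41, 99))) = Add(-27, Mul(3, 140)) = Add(-27, 420) = 393)
Function('X')(G) = Add(-8, Mul(2, Pow(G, 2))) (Function('X')(G) = Add(Add(Pow(G, 2), Mul(G, G)), -8) = Add(Add(Pow(G, 2), Pow(G, 2)), -8) = Add(Mul(2, Pow(G, 2)), -8) = Add(-8, Mul(2, Pow(G, 2))))
Function('V')(c, O) = Mul(-1, O, Add(-8, Mul(2, Pow(O, 2)))) (Function('V')(c, O) = Mul(Mul(O, Add(-8, Mul(2, Pow(O, 2)))), -1) = Mul(-1, O, Add(-8, Mul(2, Pow(O, 2)))))
Mul(W, Pow(Function('V')(283, s), -1)) = Mul(11633, Pow(Mul(2, 393, Add(4, Mul(-1, Pow(393, 2)))), -1)) = Mul(11633, Pow(Mul(2, 393, Add(4, Mul(-1, 154449))), -1)) = Mul(11633, Pow(Mul(2, 393, Add(4, -154449)), -1)) = Mul(11633, Pow(Mul(2, 393, -154445), -1)) = Mul(11633, Pow(-121393770, -1)) = Mul(11633, Rational(-1, 121393770)) = Rational(-11633, 121393770)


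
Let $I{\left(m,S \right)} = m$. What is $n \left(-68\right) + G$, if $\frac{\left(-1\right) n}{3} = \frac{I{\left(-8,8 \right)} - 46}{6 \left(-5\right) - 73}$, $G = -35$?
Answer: $\frac{7411}{103} \approx 71.951$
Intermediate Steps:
$n = - \frac{162}{103}$ ($n = - 3 \frac{-8 - 46}{6 \left(-5\right) - 73} = - 3 \frac{-8 - 46}{-30 - 73} = - 3 \left(- \frac{54}{-103}\right) = - 3 \left(\left(-54\right) \left(- \frac{1}{103}\right)\right) = \left(-3\right) \frac{54}{103} = - \frac{162}{103} \approx -1.5728$)
$n \left(-68\right) + G = \left(- \frac{162}{103}\right) \left(-68\right) - 35 = \frac{11016}{103} - 35 = \frac{7411}{103}$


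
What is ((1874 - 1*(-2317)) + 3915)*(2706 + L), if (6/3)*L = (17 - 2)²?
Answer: 22846761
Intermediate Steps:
L = 225/2 (L = (17 - 2)²/2 = (½)*15² = (½)*225 = 225/2 ≈ 112.50)
((1874 - 1*(-2317)) + 3915)*(2706 + L) = ((1874 - 1*(-2317)) + 3915)*(2706 + 225/2) = ((1874 + 2317) + 3915)*(5637/2) = (4191 + 3915)*(5637/2) = 8106*(5637/2) = 22846761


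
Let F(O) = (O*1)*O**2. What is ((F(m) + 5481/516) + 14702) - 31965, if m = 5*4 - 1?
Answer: -1787661/172 ≈ -10393.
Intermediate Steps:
m = 19 (m = 20 - 1 = 19)
F(O) = O**3 (F(O) = O*O**2 = O**3)
((F(m) + 5481/516) + 14702) - 31965 = ((19**3 + 5481/516) + 14702) - 31965 = ((6859 + 5481*(1/516)) + 14702) - 31965 = ((6859 + 1827/172) + 14702) - 31965 = (1181575/172 + 14702) - 31965 = 3710319/172 - 31965 = -1787661/172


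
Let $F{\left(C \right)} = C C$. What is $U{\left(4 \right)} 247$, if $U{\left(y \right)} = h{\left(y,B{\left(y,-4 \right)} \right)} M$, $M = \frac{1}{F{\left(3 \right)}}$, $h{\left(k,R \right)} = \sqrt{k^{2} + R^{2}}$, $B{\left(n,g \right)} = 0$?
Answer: $\frac{988}{9} \approx 109.78$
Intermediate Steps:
$F{\left(C \right)} = C^{2}$
$h{\left(k,R \right)} = \sqrt{R^{2} + k^{2}}$
$M = \frac{1}{9}$ ($M = \frac{1}{3^{2}} = \frac{1}{9} \approx 0.11111$)
$U{\left(y \right)} = \frac{\sqrt{y^{2}}}{9}$ ($U{\left(y \right)} = \sqrt{0^{2} + y^{2}} \cdot \frac{1}{9} = \sqrt{0 + y^{2}} \cdot \frac{1}{9} = \sqrt{y^{2}} \cdot \frac{1}{9} = \frac{\sqrt{y^{2}}}{9}$)
$U{\left(4 \right)} 247 = \frac{\sqrt{4^{2}}}{9} \cdot 247 = \frac{\sqrt{16}}{9} \cdot 247 = \frac{1}{9} \cdot 4 \cdot 247 = \frac{4}{9} \cdot 247 = \frac{988}{9}$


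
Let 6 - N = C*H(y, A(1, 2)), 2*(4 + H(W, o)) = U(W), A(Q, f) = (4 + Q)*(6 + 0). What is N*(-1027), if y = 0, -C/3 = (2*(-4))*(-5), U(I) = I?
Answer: 486798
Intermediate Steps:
C = -120 (C = -3*2*(-4)*(-5) = -(-24)*(-5) = -3*40 = -120)
A(Q, f) = 24 + 6*Q (A(Q, f) = (4 + Q)*6 = 24 + 6*Q)
H(W, o) = -4 + W/2
N = -474 (N = 6 - (-120)*(-4 + (½)*0) = 6 - (-120)*(-4 + 0) = 6 - (-120)*(-4) = 6 - 1*480 = 6 - 480 = -474)
N*(-1027) = -474*(-1027) = 486798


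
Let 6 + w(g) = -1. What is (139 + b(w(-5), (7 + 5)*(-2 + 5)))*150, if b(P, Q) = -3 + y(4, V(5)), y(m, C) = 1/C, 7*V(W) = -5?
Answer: 20190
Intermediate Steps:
V(W) = -5/7 (V(W) = (1/7)*(-5) = -5/7)
w(g) = -7 (w(g) = -6 - 1 = -7)
b(P, Q) = -22/5 (b(P, Q) = -3 + 1/(-5/7) = -3 - 7/5 = -22/5)
(139 + b(w(-5), (7 + 5)*(-2 + 5)))*150 = (139 - 22/5)*150 = (673/5)*150 = 20190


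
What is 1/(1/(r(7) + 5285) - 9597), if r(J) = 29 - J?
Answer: -5307/50931278 ≈ -0.00010420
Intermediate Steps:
1/(1/(r(7) + 5285) - 9597) = 1/(1/((29 - 1*7) + 5285) - 9597) = 1/(1/((29 - 7) + 5285) - 9597) = 1/(1/(22 + 5285) - 9597) = 1/(1/5307 - 9597) = 1/(-50931278/5307) = -5307/50931278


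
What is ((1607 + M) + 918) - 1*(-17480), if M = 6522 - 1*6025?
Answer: 20502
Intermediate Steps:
M = 497 (M = 6522 - 6025 = 497)
((1607 + M) + 918) - 1*(-17480) = ((1607 + 497) + 918) - 1*(-17480) = (2104 + 918) + 17480 = 3022 + 17480 = 20502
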